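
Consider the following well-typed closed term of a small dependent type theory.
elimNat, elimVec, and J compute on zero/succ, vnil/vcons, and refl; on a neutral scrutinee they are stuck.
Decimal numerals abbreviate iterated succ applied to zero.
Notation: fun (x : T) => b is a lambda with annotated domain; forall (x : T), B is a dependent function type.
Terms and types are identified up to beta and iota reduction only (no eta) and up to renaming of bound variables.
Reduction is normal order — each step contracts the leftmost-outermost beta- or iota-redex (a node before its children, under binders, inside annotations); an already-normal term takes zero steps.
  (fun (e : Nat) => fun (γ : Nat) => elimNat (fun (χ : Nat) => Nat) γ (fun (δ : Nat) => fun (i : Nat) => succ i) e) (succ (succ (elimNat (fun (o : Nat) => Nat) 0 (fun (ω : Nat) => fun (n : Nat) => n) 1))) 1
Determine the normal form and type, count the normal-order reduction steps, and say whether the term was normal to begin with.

reduced normal form:
  3
the term's type:
  Nat
steps to reach normal form (normal order): 13
term was already normal: no
first redex: a beta-redex


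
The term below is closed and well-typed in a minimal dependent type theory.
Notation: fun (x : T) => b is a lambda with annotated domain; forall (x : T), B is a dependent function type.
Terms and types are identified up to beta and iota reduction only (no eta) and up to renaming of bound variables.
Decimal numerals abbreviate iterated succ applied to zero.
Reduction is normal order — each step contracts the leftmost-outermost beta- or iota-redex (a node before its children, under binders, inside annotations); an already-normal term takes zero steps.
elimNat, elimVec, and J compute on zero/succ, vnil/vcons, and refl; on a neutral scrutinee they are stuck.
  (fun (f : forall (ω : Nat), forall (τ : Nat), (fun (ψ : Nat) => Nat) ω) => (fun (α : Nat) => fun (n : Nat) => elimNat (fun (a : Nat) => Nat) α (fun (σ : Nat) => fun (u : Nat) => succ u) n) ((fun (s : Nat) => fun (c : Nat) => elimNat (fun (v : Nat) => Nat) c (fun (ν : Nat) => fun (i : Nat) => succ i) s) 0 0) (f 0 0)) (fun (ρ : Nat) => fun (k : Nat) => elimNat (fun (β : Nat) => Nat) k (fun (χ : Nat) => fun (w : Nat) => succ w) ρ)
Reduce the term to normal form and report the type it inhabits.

normal form:
  0
the term's type:
  Nat


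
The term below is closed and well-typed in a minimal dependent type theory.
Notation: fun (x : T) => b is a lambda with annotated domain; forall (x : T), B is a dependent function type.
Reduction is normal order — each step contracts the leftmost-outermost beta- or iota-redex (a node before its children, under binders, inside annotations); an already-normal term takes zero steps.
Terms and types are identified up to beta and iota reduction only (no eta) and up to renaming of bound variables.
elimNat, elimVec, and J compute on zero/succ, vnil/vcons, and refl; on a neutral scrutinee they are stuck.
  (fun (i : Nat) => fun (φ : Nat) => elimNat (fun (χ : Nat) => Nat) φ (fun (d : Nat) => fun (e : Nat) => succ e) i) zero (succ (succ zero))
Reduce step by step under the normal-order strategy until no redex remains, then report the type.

normal-order reduction:
  (fun (i : Nat) => fun (φ : Nat) => elimNat (fun (χ : Nat) => Nat) φ (fun (d : Nat) => fun (e : Nat) => succ e) i) zero (succ (succ zero))
  ~> (fun (i : Nat) => elimNat (fun (φ : Nat) => Nat) i (fun (χ : Nat) => fun (d : Nat) => succ d) zero) (succ (succ zero))
  ~> elimNat (fun (i : Nat) => Nat) (succ (succ zero)) (fun (φ : Nat) => fun (χ : Nat) => succ χ) zero
  ~> succ (succ zero)
inferred type:
  Nat


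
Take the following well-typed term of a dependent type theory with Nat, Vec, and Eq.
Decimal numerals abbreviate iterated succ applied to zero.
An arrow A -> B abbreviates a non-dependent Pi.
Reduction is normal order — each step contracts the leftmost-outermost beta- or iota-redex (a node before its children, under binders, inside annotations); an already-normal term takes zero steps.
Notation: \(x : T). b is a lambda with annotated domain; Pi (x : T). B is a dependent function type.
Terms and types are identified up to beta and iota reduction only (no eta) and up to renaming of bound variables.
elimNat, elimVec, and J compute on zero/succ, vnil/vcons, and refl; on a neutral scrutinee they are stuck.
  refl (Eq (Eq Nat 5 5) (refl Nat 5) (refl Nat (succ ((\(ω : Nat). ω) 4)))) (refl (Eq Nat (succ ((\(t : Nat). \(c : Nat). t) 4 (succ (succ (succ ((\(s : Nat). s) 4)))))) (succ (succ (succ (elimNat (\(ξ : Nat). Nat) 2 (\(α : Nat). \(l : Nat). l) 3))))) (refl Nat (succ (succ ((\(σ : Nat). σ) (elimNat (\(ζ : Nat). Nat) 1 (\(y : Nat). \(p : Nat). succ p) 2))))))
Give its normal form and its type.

reduced normal form:
  refl (Eq (Eq Nat 5 5) (refl Nat 5) (refl Nat 5)) (refl (Eq Nat 5 5) (refl Nat 5))
inferred type:
  Eq (Eq (Eq Nat 5 5) (refl Nat 5) (refl Nat 5)) (refl (Eq Nat 5 5) (refl Nat 5)) (refl (Eq Nat 5 5) (refl Nat 5))


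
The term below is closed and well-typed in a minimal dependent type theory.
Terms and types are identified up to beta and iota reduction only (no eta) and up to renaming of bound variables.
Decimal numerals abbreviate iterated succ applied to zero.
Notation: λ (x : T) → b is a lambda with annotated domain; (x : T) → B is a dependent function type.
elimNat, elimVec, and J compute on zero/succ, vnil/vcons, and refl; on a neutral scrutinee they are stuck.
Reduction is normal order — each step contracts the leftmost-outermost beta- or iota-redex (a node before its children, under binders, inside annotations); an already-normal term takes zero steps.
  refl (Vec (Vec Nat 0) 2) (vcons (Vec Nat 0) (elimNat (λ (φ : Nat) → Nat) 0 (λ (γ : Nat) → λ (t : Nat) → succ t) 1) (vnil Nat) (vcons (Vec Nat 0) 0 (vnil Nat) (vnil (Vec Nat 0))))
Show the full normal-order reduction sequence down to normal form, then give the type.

reduction (normal order):
  refl (Vec (Vec Nat 0) 2) (vcons (Vec Nat 0) (elimNat (λ (φ : Nat) → Nat) 0 (λ (γ : Nat) → λ (t : Nat) → succ t) 1) (vnil Nat) (vcons (Vec Nat 0) 0 (vnil Nat) (vnil (Vec Nat 0))))
  ~> refl (Vec (Vec Nat 0) 2) (vcons (Vec Nat 0) ((λ (φ : Nat) → λ (γ : Nat) → succ γ) 0 (elimNat (λ (t : Nat) → Nat) 0 (λ (θ : Nat) → λ (s : Nat) → succ s) 0)) (vnil Nat) (vcons (Vec Nat 0) 0 (vnil Nat) (vnil (Vec Nat 0))))
  ~> refl (Vec (Vec Nat 0) 2) (vcons (Vec Nat 0) ((λ (φ : Nat) → succ φ) (elimNat (λ (γ : Nat) → Nat) 0 (λ (t : Nat) → λ (θ : Nat) → succ θ) 0)) (vnil Nat) (vcons (Vec Nat 0) 0 (vnil Nat) (vnil (Vec Nat 0))))
  ~> refl (Vec (Vec Nat 0) 2) (vcons (Vec Nat 0) (succ (elimNat (λ (φ : Nat) → Nat) 0 (λ (γ : Nat) → λ (t : Nat) → succ t) 0)) (vnil Nat) (vcons (Vec Nat 0) 0 (vnil Nat) (vnil (Vec Nat 0))))
  ~> refl (Vec (Vec Nat 0) 2) (vcons (Vec Nat 0) 1 (vnil Nat) (vcons (Vec Nat 0) 0 (vnil Nat) (vnil (Vec Nat 0))))
the term's type:
  Eq (Vec (Vec Nat 0) 2) (vcons (Vec Nat 0) 1 (vnil Nat) (vcons (Vec Nat 0) 0 (vnil Nat) (vnil (Vec Nat 0)))) (vcons (Vec Nat 0) 1 (vnil Nat) (vcons (Vec Nat 0) 0 (vnil Nat) (vnil (Vec Nat 0))))


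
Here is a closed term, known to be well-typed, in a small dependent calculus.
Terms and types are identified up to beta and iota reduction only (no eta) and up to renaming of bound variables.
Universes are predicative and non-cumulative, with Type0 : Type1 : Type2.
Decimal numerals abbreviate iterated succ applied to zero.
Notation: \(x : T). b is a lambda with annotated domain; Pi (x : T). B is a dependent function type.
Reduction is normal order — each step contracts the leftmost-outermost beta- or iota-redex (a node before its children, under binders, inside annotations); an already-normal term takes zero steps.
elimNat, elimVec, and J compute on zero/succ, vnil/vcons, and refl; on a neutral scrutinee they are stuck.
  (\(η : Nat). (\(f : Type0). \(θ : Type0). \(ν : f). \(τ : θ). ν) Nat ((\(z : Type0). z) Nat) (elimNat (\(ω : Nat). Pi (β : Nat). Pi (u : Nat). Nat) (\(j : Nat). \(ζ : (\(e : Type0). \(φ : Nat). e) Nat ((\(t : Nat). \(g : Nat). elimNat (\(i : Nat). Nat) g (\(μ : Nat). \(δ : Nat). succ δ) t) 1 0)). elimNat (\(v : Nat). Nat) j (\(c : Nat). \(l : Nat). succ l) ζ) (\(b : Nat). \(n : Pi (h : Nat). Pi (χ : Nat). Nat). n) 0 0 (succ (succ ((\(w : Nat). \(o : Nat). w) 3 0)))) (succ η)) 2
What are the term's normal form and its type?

normal form:
  5
type:
  Nat


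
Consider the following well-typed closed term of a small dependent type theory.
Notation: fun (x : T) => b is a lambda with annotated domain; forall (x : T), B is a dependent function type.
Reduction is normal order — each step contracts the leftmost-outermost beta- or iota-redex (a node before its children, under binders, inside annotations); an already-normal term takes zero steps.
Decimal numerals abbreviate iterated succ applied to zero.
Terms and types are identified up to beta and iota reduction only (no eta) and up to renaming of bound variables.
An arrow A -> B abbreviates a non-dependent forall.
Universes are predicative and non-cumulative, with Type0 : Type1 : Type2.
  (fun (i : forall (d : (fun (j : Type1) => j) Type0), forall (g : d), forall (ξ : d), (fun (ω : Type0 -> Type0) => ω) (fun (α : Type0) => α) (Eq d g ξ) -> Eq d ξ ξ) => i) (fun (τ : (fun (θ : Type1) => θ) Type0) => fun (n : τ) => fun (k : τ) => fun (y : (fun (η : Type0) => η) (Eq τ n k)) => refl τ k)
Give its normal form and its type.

resulting normal form:
  fun (i : Type0) => fun (d : i) => fun (j : i) => fun (g : Eq i d j) => refl i j
type:
  forall (i : Type0), forall (d : i), forall (j : i), Eq i d j -> Eq i j j
observation: 3 normal-order steps separate the term from its normal form.


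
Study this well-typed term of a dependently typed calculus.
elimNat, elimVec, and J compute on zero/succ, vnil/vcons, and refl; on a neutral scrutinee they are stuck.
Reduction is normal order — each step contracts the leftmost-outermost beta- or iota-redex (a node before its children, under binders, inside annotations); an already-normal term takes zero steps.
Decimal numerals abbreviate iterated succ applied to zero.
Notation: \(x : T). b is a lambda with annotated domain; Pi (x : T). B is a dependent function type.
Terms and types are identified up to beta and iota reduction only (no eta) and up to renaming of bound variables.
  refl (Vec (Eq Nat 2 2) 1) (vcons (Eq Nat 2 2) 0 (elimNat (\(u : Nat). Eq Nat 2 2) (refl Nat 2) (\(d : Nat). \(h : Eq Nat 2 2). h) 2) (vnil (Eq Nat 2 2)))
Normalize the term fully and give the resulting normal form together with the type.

resulting normal form:
  refl (Vec (Eq Nat 2 2) 1) (vcons (Eq Nat 2 2) 0 (refl Nat 2) (vnil (Eq Nat 2 2)))
inferred type:
  Eq (Vec (Eq Nat 2 2) 1) (vcons (Eq Nat 2 2) 0 (refl Nat 2) (vnil (Eq Nat 2 2))) (vcons (Eq Nat 2 2) 0 (refl Nat 2) (vnil (Eq Nat 2 2)))


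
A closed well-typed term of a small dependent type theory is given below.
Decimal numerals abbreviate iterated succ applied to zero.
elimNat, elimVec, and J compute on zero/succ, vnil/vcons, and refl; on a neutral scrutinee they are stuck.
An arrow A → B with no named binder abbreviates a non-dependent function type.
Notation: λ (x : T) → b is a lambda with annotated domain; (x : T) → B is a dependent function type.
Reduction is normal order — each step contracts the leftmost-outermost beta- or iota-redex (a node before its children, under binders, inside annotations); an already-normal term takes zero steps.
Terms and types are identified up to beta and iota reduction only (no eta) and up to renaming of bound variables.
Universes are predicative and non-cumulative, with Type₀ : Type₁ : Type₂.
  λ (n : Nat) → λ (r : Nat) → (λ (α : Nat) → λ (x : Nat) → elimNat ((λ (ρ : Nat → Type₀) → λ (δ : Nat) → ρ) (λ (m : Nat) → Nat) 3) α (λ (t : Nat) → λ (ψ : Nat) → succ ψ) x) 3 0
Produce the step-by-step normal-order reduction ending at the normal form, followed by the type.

normal-order reduction sequence:
  λ (n : Nat) → λ (r : Nat) → (λ (α : Nat) → λ (x : Nat) → elimNat ((λ (ρ : Nat → Type₀) → λ (δ : Nat) → ρ) (λ (m : Nat) → Nat) 3) α (λ (t : Nat) → λ (ψ : Nat) → succ ψ) x) 3 0
  ~> λ (n : Nat) → λ (r : Nat) → (λ (α : Nat) → elimNat ((λ (x : Nat → Type₀) → λ (ρ : Nat) → x) (λ (δ : Nat) → Nat) 3) 3 (λ (m : Nat) → λ (t : Nat) → succ t) α) 0
  ~> λ (n : Nat) → λ (r : Nat) → elimNat ((λ (α : Nat → Type₀) → λ (x : Nat) → α) (λ (ρ : Nat) → Nat) 3) 3 (λ (δ : Nat) → λ (m : Nat) → succ m) 0
  ~> λ (n : Nat) → λ (r : Nat) → 3
type:
  Nat → Nat → Nat


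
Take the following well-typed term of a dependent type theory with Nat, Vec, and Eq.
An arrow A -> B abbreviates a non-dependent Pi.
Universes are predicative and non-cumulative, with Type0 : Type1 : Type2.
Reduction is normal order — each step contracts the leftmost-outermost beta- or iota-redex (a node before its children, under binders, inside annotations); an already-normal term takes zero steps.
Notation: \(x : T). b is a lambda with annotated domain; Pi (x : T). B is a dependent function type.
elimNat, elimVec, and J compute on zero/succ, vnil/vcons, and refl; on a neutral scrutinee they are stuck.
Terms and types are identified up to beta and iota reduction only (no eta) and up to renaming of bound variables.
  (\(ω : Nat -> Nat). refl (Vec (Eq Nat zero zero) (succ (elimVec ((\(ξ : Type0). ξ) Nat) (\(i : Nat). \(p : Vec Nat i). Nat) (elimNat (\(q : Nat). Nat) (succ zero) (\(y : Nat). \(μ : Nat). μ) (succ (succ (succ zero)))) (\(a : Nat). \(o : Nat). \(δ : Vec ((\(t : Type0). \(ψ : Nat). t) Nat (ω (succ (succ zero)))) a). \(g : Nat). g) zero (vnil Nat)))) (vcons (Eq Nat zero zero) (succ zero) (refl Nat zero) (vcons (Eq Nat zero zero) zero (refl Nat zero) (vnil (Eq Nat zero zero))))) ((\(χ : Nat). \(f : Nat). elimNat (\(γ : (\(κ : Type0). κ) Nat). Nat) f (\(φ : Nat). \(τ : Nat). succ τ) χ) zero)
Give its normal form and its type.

normal form:
  refl (Vec (Eq Nat zero zero) (succ (succ zero))) (vcons (Eq Nat zero zero) (succ zero) (refl Nat zero) (vcons (Eq Nat zero zero) zero (refl Nat zero) (vnil (Eq Nat zero zero))))
inferred type:
  Eq (Vec (Eq Nat zero zero) (succ (succ zero))) (vcons (Eq Nat zero zero) (succ zero) (refl Nat zero) (vcons (Eq Nat zero zero) zero (refl Nat zero) (vnil (Eq Nat zero zero)))) (vcons (Eq Nat zero zero) (succ zero) (refl Nat zero) (vcons (Eq Nat zero zero) zero (refl Nat zero) (vnil (Eq Nat zero zero))))
observation: the term reaches its normal form after 12 normal-order steps.


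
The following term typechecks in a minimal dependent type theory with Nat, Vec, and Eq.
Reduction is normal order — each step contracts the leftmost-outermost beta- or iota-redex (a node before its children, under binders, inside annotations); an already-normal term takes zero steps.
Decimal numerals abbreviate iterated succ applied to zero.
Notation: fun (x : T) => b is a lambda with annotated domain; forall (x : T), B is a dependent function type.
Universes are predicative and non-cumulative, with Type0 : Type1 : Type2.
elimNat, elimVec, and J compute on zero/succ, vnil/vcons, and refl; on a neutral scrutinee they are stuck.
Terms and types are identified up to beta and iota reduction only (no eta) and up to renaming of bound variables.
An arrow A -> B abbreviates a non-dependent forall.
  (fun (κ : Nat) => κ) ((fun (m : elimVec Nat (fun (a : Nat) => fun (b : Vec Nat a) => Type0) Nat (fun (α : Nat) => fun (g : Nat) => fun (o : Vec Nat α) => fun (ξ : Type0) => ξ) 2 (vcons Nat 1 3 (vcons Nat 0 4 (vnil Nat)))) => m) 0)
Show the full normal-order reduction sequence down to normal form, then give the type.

reduction (normal order):
  (fun (κ : Nat) => κ) ((fun (m : elimVec Nat (fun (a : Nat) => fun (b : Vec Nat a) => Type0) Nat (fun (α : Nat) => fun (g : Nat) => fun (o : Vec Nat α) => fun (ξ : Type0) => ξ) 2 (vcons Nat 1 3 (vcons Nat 0 4 (vnil Nat)))) => m) 0)
  ~> (fun (κ : elimVec Nat (fun (m : Nat) => fun (a : Vec Nat m) => Type0) Nat (fun (b : Nat) => fun (α : Nat) => fun (g : Vec Nat b) => fun (o : Type0) => o) 2 (vcons Nat 1 3 (vcons Nat 0 4 (vnil Nat)))) => κ) 0
  ~> 0
the term's type:
  Nat


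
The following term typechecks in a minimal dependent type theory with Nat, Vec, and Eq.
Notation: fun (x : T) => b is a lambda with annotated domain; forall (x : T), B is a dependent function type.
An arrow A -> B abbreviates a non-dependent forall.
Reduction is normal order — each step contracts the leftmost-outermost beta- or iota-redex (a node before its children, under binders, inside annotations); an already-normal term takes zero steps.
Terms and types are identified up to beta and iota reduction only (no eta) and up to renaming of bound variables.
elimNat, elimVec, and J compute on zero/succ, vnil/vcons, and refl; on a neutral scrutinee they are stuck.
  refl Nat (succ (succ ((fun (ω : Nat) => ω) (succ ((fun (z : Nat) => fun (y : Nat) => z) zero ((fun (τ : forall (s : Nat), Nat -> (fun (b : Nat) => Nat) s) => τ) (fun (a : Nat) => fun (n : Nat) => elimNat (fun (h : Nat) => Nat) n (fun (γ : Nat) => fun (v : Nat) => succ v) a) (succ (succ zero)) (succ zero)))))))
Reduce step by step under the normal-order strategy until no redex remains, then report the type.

normal-order reduction sequence:
  refl Nat (succ (succ ((fun (ω : Nat) => ω) (succ ((fun (z : Nat) => fun (y : Nat) => z) zero ((fun (τ : forall (s : Nat), Nat -> (fun (b : Nat) => Nat) s) => τ) (fun (a : Nat) => fun (n : Nat) => elimNat (fun (h : Nat) => Nat) n (fun (γ : Nat) => fun (v : Nat) => succ v) a) (succ (succ zero)) (succ zero)))))))
  ~> refl Nat (succ (succ (succ ((fun (ω : Nat) => fun (z : Nat) => ω) zero ((fun (y : forall (τ : Nat), Nat -> (fun (s : Nat) => Nat) τ) => y) (fun (b : Nat) => fun (a : Nat) => elimNat (fun (n : Nat) => Nat) a (fun (h : Nat) => fun (γ : Nat) => succ γ) b) (succ (succ zero)) (succ zero))))))
  ~> refl Nat (succ (succ (succ ((fun (ω : Nat) => zero) ((fun (z : forall (y : Nat), Nat -> (fun (τ : Nat) => Nat) y) => z) (fun (s : Nat) => fun (b : Nat) => elimNat (fun (a : Nat) => Nat) b (fun (n : Nat) => fun (h : Nat) => succ h) s) (succ (succ zero)) (succ zero))))))
  ~> refl Nat (succ (succ (succ zero)))
inferred type:
  Eq Nat (succ (succ (succ zero))) (succ (succ (succ zero)))


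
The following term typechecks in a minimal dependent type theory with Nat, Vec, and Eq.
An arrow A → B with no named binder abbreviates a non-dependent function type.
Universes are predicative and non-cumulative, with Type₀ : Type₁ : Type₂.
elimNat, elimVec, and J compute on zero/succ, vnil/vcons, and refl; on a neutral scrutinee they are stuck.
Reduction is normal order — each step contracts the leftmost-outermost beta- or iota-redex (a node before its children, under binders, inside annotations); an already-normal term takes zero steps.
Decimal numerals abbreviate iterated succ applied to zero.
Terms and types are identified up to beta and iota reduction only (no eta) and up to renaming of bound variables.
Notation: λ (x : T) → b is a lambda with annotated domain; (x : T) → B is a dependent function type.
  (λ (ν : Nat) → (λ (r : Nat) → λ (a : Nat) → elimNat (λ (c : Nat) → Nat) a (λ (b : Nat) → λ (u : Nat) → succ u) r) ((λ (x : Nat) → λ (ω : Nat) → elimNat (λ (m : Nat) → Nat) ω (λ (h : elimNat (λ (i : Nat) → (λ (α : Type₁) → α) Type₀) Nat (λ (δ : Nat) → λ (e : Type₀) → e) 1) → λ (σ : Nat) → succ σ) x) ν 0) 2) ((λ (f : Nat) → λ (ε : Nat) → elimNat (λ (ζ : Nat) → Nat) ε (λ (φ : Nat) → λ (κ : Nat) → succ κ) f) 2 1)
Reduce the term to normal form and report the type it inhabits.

reduced normal form:
  5
type:
  Nat
observation: reduction starts at a beta-redex, and 38 normal-order steps reach the normal form.


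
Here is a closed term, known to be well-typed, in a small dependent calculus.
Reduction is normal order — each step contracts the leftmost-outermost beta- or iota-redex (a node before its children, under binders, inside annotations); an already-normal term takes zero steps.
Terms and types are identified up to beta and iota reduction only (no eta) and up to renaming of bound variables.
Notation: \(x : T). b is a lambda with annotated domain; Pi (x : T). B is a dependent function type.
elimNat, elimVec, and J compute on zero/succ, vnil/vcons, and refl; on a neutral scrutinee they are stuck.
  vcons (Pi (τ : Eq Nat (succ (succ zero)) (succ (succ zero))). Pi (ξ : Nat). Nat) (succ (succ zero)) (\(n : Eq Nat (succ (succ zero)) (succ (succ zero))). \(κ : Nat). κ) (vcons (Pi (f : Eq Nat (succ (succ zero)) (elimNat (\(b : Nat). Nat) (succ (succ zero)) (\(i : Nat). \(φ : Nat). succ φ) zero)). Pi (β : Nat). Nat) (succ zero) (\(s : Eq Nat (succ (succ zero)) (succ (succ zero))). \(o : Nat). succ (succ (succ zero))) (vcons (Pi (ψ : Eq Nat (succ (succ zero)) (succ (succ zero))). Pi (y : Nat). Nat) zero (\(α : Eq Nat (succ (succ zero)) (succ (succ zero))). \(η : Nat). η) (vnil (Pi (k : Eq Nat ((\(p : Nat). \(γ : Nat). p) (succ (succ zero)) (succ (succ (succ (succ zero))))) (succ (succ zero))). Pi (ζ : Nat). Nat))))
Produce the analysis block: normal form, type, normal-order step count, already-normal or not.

resulting normal form:
  vcons (Pi (τ : Eq Nat (succ (succ zero)) (succ (succ zero))). Pi (ξ : Nat). Nat) (succ (succ zero)) (\(n : Eq Nat (succ (succ zero)) (succ (succ zero))). \(κ : Nat). κ) (vcons (Pi (f : Eq Nat (succ (succ zero)) (succ (succ zero))). Pi (b : Nat). Nat) (succ zero) (\(i : Eq Nat (succ (succ zero)) (succ (succ zero))). \(φ : Nat). succ (succ (succ zero))) (vcons (Pi (β : Eq Nat (succ (succ zero)) (succ (succ zero))). Pi (s : Nat). Nat) zero (\(o : Eq Nat (succ (succ zero)) (succ (succ zero))). \(ψ : Nat). ψ) (vnil (Pi (y : Eq Nat (succ (succ zero)) (succ (succ zero))). Pi (α : Nat). Nat))))
the term's type:
  Vec (Pi (τ : Eq Nat (succ (succ zero)) (succ (succ zero))). Pi (ξ : Nat). Nat) (succ (succ (succ zero)))
normal-order step count: 3
already normal: no
first contracted redex: an elimNat iota-redex


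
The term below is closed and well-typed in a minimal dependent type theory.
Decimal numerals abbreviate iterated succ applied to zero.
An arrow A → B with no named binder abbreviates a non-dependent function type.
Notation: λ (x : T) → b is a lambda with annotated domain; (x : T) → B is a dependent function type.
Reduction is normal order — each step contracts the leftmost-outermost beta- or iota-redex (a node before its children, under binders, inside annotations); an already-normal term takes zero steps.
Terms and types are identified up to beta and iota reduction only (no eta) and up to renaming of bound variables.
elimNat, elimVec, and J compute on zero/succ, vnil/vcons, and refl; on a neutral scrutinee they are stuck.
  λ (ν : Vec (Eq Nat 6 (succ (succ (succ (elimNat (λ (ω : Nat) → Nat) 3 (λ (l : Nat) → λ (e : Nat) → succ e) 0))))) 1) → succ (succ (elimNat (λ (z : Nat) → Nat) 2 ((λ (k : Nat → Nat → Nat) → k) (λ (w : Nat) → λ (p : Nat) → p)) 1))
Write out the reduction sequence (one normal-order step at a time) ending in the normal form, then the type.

normal-order reduction sequence:
  λ (ν : Vec (Eq Nat 6 (succ (succ (succ (elimNat (λ (ω : Nat) → Nat) 3 (λ (l : Nat) → λ (e : Nat) → succ e) 0))))) 1) → succ (succ (elimNat (λ (z : Nat) → Nat) 2 ((λ (k : Nat → Nat → Nat) → k) (λ (w : Nat) → λ (p : Nat) → p)) 1))
  ~> λ (ν : Vec (Eq Nat 6 6) 1) → succ (succ (elimNat (λ (ω : Nat) → Nat) 2 ((λ (l : Nat → Nat → Nat) → l) (λ (e : Nat) → λ (z : Nat) → z)) 1))
  ~> λ (ν : Vec (Eq Nat 6 6) 1) → succ (succ ((λ (ω : Nat → Nat → Nat) → ω) (λ (l : Nat) → λ (e : Nat) → e) 0 (elimNat (λ (z : Nat) → Nat) 2 ((λ (k : Nat → Nat → Nat) → k) (λ (w : Nat) → λ (p : Nat) → p)) 0)))
  ~> λ (ν : Vec (Eq Nat 6 6) 1) → succ (succ ((λ (ω : Nat) → λ (l : Nat) → l) 0 (elimNat (λ (e : Nat) → Nat) 2 ((λ (z : Nat → Nat → Nat) → z) (λ (k : Nat) → λ (w : Nat) → w)) 0)))
  ~> λ (ν : Vec (Eq Nat 6 6) 1) → succ (succ ((λ (ω : Nat) → ω) (elimNat (λ (l : Nat) → Nat) 2 ((λ (e : Nat → Nat → Nat) → e) (λ (z : Nat) → λ (k : Nat) → k)) 0)))
  ~> λ (ν : Vec (Eq Nat 6 6) 1) → succ (succ (elimNat (λ (ω : Nat) → Nat) 2 ((λ (l : Nat → Nat → Nat) → l) (λ (e : Nat) → λ (z : Nat) → z)) 0))
  ~> λ (ν : Vec (Eq Nat 6 6) 1) → 4
type:
  Vec (Eq Nat 6 6) 1 → Nat


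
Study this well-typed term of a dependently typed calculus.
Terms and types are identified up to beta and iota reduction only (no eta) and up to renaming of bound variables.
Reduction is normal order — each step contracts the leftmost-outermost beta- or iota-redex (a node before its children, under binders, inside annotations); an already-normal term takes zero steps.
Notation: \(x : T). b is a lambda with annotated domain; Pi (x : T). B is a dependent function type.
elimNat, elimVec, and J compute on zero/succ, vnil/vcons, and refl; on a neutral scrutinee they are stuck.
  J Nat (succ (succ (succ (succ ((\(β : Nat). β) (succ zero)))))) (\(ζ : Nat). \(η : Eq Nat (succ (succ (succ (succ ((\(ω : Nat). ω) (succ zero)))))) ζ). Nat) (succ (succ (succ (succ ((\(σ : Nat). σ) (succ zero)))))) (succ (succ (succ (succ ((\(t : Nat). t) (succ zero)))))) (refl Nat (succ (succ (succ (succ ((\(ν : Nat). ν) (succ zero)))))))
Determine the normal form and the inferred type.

resulting normal form:
  succ (succ (succ (succ (succ zero))))
inferred type:
  Nat


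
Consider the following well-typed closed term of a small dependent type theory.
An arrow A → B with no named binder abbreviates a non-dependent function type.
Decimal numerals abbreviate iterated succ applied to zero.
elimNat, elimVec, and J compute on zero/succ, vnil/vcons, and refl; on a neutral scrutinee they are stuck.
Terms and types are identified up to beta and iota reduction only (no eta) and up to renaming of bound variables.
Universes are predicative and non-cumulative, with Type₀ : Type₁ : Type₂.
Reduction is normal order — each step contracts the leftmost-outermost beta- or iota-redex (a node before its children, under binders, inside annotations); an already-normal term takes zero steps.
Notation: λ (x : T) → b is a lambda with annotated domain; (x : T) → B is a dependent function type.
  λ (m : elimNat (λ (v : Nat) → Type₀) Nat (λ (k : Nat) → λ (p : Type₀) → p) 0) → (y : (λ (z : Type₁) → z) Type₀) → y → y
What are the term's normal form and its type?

normal form:
  λ (m : Nat) → (v : Type₀) → v → v
inferred type:
  Nat → Type₁
observation: the first redex contracted is an elimNat iota-redex; the normal form is reached in 2 normal-order steps.


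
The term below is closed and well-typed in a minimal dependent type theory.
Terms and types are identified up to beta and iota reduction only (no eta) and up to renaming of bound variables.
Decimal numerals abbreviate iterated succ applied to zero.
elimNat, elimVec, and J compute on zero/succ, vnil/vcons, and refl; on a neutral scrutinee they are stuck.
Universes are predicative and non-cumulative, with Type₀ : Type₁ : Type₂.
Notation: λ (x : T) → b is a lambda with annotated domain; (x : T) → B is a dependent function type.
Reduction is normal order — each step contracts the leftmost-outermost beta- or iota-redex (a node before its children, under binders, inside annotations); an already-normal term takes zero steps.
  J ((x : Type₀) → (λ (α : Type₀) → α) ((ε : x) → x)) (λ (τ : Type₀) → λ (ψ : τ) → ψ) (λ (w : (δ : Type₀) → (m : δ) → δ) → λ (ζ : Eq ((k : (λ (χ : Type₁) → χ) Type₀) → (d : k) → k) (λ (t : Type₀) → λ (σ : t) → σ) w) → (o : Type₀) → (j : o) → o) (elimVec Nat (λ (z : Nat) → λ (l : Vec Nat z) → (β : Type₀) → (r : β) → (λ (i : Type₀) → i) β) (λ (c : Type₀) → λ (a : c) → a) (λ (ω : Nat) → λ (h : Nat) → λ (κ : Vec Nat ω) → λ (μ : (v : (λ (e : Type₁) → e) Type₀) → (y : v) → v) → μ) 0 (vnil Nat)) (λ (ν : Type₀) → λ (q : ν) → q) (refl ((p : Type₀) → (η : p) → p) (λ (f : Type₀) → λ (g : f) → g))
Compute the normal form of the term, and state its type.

normal form:
  λ (x : Type₀) → λ (α : x) → α
the term's type:
  (x : Type₀) → (α : x) → x
observation: the term reaches its normal form after 2 normal-order steps.


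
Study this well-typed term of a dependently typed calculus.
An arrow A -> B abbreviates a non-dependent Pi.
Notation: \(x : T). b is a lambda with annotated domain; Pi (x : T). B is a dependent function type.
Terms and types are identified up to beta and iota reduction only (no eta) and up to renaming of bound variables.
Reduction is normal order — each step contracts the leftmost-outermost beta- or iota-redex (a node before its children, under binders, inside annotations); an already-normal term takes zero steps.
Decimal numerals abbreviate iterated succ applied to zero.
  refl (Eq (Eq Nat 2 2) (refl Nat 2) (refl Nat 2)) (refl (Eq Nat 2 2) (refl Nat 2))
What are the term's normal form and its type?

resulting normal form:
  refl (Eq (Eq Nat 2 2) (refl Nat 2) (refl Nat 2)) (refl (Eq Nat 2 2) (refl Nat 2))
inferred type:
  Eq (Eq (Eq Nat 2 2) (refl Nat 2) (refl Nat 2)) (refl (Eq Nat 2 2) (refl Nat 2)) (refl (Eq Nat 2 2) (refl Nat 2))


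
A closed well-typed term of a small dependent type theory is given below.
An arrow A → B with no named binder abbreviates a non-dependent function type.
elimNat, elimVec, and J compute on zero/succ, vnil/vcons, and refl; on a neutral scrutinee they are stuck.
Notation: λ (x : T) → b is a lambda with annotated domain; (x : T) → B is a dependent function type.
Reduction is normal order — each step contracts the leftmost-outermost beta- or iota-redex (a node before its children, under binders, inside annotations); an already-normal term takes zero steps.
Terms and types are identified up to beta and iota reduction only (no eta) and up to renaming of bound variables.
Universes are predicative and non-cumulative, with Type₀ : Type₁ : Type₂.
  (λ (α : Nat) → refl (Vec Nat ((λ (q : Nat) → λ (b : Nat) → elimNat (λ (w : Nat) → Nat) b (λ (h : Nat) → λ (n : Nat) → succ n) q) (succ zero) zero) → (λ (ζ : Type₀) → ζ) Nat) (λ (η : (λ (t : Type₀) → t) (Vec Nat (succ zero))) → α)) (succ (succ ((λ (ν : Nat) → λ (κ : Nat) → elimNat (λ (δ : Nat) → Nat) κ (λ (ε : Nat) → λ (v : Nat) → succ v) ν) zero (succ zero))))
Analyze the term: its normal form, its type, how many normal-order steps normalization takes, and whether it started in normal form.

reduced normal form:
  refl (Vec Nat (succ zero) → Nat) (λ (α : Vec Nat (succ zero)) → succ (succ (succ zero)))
inferred type:
  Eq (Vec Nat (succ zero) → Nat) (λ (α : Vec Nat (succ zero)) → succ (succ (succ zero))) (λ (q : Vec Nat (succ zero)) → succ (succ (succ zero)))
steps to reach normal form (normal order): 12
already normal: no
first redex: a beta-redex


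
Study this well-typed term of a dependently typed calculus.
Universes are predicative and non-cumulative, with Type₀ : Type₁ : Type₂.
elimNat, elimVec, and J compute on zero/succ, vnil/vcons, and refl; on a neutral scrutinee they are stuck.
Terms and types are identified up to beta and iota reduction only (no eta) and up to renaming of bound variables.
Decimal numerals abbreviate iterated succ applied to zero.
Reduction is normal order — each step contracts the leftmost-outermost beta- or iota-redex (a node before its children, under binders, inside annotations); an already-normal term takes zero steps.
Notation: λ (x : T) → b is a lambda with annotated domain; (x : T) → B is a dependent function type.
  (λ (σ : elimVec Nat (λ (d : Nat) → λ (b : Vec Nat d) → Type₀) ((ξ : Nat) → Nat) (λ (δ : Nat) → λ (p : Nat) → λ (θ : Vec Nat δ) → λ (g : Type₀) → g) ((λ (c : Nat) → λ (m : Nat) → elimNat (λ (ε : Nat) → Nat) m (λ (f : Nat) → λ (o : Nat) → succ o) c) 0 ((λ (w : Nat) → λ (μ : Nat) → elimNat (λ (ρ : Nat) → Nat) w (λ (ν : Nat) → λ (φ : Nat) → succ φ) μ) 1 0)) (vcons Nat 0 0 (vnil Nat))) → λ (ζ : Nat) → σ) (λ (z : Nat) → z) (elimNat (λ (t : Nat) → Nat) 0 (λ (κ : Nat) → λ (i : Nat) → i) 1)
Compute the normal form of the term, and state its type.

reduced normal form:
  λ (σ : Nat) → σ
inferred type:
  (σ : Nat) → Nat
observation: 2 normal-order steps separate the term from its normal form.


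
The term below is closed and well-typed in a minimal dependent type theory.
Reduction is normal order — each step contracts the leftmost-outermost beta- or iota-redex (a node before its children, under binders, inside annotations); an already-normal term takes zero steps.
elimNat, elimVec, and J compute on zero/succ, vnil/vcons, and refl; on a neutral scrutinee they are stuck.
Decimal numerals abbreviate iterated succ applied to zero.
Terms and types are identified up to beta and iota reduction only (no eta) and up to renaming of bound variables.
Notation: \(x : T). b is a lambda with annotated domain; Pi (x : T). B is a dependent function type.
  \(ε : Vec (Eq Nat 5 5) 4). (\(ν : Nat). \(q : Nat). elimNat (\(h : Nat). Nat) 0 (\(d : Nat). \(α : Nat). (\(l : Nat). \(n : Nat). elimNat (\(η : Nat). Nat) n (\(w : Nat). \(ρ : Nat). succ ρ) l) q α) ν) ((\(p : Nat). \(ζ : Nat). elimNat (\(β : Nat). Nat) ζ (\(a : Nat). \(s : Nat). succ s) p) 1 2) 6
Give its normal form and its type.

resulting normal form:
  \(ε : Vec (Eq Nat 5 5) 4). 18
the term's type:
  Pi (ε : Vec (Eq Nat 5 5) 4). Nat


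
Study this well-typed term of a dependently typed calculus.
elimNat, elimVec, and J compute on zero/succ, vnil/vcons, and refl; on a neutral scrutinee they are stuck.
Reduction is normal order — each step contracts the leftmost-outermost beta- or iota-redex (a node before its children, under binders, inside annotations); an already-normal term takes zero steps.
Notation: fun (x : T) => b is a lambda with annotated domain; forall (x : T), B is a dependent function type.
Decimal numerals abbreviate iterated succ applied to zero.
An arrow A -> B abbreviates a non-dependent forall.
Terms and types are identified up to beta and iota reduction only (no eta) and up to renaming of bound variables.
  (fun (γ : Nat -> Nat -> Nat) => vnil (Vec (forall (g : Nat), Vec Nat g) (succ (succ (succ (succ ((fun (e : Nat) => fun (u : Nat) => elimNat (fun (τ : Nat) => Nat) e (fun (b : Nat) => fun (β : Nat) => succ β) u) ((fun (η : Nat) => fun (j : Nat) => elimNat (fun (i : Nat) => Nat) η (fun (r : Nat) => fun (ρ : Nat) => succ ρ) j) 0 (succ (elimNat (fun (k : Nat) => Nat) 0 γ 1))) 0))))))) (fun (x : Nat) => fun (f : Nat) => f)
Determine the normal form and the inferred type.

resulting normal form:
  vnil (Vec (forall (γ : Nat), Vec Nat γ) 5)
type:
  Vec (Vec (forall (γ : Nat), Vec Nat γ) 5) 0


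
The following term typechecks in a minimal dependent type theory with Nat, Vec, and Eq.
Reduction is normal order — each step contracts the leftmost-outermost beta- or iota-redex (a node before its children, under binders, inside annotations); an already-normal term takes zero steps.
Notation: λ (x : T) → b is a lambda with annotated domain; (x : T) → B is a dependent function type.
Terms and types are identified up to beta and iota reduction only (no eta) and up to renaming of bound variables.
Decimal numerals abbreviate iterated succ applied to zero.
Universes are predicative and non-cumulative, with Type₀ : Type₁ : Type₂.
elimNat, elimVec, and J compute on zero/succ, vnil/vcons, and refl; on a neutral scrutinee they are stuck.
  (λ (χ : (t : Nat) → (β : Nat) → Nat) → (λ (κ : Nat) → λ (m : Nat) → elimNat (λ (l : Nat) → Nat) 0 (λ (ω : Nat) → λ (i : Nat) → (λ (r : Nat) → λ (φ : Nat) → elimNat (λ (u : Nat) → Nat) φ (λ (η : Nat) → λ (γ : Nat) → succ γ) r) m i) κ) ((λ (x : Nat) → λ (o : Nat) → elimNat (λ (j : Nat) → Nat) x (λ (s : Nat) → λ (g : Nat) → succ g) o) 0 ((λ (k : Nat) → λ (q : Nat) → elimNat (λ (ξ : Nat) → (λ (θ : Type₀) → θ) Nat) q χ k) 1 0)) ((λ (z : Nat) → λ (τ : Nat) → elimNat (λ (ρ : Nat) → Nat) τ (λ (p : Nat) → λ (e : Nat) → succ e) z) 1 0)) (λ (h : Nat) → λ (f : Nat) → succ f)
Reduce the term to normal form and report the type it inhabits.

resulting normal form:
  1
inferred type:
  Nat
observation: normalization takes exactly 31 steps under the normal-order strategy.


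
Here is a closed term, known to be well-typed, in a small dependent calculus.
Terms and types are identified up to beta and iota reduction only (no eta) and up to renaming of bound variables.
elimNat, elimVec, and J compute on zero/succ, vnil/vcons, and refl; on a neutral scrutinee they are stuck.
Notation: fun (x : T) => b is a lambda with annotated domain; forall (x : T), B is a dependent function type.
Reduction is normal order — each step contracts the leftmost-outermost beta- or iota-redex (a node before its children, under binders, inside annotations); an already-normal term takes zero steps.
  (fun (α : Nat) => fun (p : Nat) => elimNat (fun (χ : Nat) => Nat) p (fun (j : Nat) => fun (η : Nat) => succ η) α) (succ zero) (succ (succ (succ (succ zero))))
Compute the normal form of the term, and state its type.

resulting normal form:
  succ (succ (succ (succ (succ zero))))
type:
  Nat
observation: 6 normal-order steps normalize the term, beginning with a beta-redex.


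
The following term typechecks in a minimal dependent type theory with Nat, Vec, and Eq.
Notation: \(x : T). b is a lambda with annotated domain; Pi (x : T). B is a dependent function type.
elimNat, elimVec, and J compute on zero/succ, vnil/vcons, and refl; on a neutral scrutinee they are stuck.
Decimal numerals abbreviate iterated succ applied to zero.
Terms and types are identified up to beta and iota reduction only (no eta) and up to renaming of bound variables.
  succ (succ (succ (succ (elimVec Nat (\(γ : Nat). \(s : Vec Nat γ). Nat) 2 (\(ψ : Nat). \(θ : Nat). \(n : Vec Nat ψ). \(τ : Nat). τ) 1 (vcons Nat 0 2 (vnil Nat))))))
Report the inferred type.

inferred type:
  Nat


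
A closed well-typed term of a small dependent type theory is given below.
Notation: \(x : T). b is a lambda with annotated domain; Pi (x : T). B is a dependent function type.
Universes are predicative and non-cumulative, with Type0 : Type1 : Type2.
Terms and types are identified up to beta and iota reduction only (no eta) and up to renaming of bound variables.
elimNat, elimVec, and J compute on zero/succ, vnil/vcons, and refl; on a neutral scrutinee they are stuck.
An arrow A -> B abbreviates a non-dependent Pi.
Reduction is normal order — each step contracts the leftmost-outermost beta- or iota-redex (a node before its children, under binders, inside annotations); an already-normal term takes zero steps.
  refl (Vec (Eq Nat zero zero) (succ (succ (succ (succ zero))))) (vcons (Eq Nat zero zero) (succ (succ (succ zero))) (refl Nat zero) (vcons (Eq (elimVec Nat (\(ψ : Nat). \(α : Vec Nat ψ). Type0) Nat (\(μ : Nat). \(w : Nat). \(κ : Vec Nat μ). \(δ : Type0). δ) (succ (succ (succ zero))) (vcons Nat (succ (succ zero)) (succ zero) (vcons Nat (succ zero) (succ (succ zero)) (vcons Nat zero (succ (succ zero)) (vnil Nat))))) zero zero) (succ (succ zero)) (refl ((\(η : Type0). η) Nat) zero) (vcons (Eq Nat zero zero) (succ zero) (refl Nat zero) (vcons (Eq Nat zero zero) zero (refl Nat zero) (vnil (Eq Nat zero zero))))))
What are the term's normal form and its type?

reduced normal form:
  refl (Vec (Eq Nat zero zero) (succ (succ (succ (succ zero))))) (vcons (Eq Nat zero zero) (succ (succ (succ zero))) (refl Nat zero) (vcons (Eq Nat zero zero) (succ (succ zero)) (refl Nat zero) (vcons (Eq Nat zero zero) (succ zero) (refl Nat zero) (vcons (Eq Nat zero zero) zero (refl Nat zero) (vnil (Eq Nat zero zero))))))
inferred type:
  Eq (Vec (Eq Nat zero zero) (succ (succ (succ (succ zero))))) (vcons (Eq Nat zero zero) (succ (succ (succ zero))) (refl Nat zero) (vcons (Eq Nat zero zero) (succ (succ zero)) (refl Nat zero) (vcons (Eq Nat zero zero) (succ zero) (refl Nat zero) (vcons (Eq Nat zero zero) zero (refl Nat zero) (vnil (Eq Nat zero zero)))))) (vcons (Eq Nat zero zero) (succ (succ (succ zero))) (refl Nat zero) (vcons (Eq Nat zero zero) (succ (succ zero)) (refl Nat zero) (vcons (Eq Nat zero zero) (succ zero) (refl Nat zero) (vcons (Eq Nat zero zero) zero (refl Nat zero) (vnil (Eq Nat zero zero))))))
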